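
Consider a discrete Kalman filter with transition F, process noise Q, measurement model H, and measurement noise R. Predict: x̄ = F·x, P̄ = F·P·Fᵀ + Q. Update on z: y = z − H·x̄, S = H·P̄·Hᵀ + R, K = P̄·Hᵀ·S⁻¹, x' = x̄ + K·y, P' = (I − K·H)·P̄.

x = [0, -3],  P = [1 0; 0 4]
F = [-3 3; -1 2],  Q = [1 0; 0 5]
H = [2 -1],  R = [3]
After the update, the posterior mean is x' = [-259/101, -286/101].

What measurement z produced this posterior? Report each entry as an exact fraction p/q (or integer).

z = [-2]

x̄ = F·x = [-9, -6]
P̄ = F·P·Fᵀ + Q = [46 27; 27 22]
S = H·P̄·Hᵀ + R = [101]
K = P̄·Hᵀ·S⁻¹ = [65/101; 32/101]
x' − x̄ = [650/101, 320/101] = K·y
y = (KᵀK)⁻¹·Kᵀ·(x' − x̄) = [10]
z = y + H·x̄ = [10] + [-12] = [-2]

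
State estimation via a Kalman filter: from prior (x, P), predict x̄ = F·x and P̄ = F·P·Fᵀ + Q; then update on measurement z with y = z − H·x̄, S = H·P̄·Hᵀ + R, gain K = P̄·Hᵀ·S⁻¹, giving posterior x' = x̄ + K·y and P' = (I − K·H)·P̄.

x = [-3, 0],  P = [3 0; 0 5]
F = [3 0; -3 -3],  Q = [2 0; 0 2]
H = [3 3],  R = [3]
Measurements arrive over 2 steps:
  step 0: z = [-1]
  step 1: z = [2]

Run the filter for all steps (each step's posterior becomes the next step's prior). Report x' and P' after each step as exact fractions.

step 0: x̄ = F·x = [-9, 9]
step 0: P̄ = F·P·Fᵀ + Q = [29 -27; -27 74]
step 0: y = z − H·x̄ = [-1]
step 0: S = H·P̄·Hᵀ + R = [444]
step 0: K = P̄·Hᵀ·S⁻¹ = [1/74; 47/148]
step 0: x' = x̄ + K·y = [-667/74, 1285/148]
step 0: P' = (I − K·H)·P̄ = [1070/37 -2139/74; -2139/74 4325/148]
step 1: x̄ = F·x = [-2001/74, 147/148]
step 1: P̄ = F·P·Fᵀ + Q = [9704/37 -9/74; -9/74 737/148]
step 1: y = z − H·x̄ = [11861/148]
step 1: S = H·P̄·Hᵀ + R = [356097/148]
step 1: K = P̄·Hᵀ·S⁻¹ = [38798/118699; 719/118699]
step 1: x' = x̄ + K·y = [-100340/118699, 175519/118699]
step 1: P' = (I − K·H)·P̄ = [618689/118699 -579891/118699; -579891/118699 580610/118699]

step 0: x' = [-667/74, 1285/148], P' = [1070/37 -2139/74; -2139/74 4325/148]
step 1: x' = [-100340/118699, 175519/118699], P' = [618689/118699 -579891/118699; -579891/118699 580610/118699]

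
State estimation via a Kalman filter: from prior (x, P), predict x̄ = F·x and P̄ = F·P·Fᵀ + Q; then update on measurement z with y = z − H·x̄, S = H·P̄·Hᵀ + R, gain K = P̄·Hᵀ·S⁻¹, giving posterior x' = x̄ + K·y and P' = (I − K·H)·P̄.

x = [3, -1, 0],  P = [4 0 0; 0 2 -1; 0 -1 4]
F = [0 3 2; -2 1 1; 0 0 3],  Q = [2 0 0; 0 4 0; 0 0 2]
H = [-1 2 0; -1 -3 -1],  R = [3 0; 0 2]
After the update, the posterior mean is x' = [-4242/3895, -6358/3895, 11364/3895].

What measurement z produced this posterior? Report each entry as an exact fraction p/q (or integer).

z = [-2, 3]

x̄ = F·x = [-3, -7, 0]
P̄ = F·P·Fᵀ + Q = [24 9 15; 9 24 9; 15 9 38]
S = H·P̄·Hᵀ + R = [87 -114; -114 418]
K = P̄·Hᵀ·S⁻¹ = [-88/205 -1071/3895; 53/205 -564/3895; -69/205 -1103/3895]
x' − x̄ = [7443/3895, 20907/3895, 11364/3895] = K·y
y = (KᵀK)⁻¹·Kᵀ·(x' − x̄) = [9, -21]
z = y + H·x̄ = [9, -21] + [-11, 24] = [-2, 3]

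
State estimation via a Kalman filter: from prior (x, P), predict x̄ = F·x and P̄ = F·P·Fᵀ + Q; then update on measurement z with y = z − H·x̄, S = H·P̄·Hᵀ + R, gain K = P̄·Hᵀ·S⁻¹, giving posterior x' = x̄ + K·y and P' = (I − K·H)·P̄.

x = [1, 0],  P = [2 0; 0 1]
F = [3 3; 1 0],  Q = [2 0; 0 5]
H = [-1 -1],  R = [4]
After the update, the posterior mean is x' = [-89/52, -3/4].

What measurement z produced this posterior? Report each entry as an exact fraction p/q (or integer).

z = [3]

x̄ = F·x = [3, 1]
P̄ = F·P·Fᵀ + Q = [29 6; 6 7]
S = H·P̄·Hᵀ + R = [52]
K = P̄·Hᵀ·S⁻¹ = [-35/52; -1/4]
x' − x̄ = [-245/52, -7/4] = K·y
y = (KᵀK)⁻¹·Kᵀ·(x' − x̄) = [7]
z = y + H·x̄ = [7] + [-4] = [3]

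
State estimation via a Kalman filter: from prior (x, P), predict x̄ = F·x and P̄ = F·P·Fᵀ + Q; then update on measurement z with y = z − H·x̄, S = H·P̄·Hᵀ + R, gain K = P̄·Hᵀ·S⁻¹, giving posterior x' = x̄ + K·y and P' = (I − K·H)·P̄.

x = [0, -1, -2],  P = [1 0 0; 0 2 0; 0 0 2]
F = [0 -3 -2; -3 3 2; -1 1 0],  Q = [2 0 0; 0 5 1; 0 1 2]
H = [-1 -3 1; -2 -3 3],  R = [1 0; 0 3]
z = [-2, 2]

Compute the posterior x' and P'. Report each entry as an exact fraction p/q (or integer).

x' = [391/2517, 8617/7551, 13208/7551]
P' = [5828/839 -4234/2517 6106/2517; -4234/2517 5168/7551 -1532/7551; 6106/2517 -1532/7551 12143/7551]

x̄ = F·x = [7, -7, -1]
P̄ = F·P·Fᵀ + Q = [28 -26 -6; -26 40 10; -6 10 5]
y = z − H·x̄ = [-15, -2]
S = H·P̄·Hᵀ + R = [190 107; 107 100]
K = P̄·Hᵀ·S⁻¹ = [1324/2517 -1316/2517; -4334/7551 1768/7551; -1579/7551 1463/7551]
x' = x̄ + K·y = [391/2517, 8617/7551, 13208/7551]
P' = (I − K·H)·P̄ = [5828/839 -4234/2517 6106/2517; -4234/2517 5168/7551 -1532/7551; 6106/2517 -1532/7551 12143/7551]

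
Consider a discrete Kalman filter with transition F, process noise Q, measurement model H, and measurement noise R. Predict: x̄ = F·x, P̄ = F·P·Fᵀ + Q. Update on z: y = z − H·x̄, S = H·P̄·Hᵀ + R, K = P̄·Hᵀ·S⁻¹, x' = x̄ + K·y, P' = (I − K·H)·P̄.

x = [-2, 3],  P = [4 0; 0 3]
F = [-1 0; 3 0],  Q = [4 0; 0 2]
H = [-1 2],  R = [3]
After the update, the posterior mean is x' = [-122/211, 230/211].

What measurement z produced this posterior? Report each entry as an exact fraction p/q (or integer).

x̄ = F·x = [2, -6]
P̄ = F·P·Fᵀ + Q = [8 -12; -12 38]
S = H·P̄·Hᵀ + R = [211]
K = P̄·Hᵀ·S⁻¹ = [-32/211; 88/211]
x' − x̄ = [-544/211, 1496/211] = K·y
y = (KᵀK)⁻¹·Kᵀ·(x' − x̄) = [17]
z = y + H·x̄ = [17] + [-14] = [3]

z = [3]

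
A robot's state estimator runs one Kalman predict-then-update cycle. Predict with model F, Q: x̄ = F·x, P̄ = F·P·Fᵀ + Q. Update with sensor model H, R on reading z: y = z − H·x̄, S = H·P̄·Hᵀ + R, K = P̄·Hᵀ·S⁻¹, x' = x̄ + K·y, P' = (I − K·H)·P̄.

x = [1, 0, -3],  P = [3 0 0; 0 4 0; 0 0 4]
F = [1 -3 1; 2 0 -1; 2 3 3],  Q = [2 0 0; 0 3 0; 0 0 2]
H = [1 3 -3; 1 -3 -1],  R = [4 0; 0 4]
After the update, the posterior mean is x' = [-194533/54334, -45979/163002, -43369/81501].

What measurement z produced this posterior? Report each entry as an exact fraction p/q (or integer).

z = [-3, -2]

x̄ = F·x = [-2, 5, -7]
P̄ = F·P·Fᵀ + Q = [45 2 -18; 2 19 0; -18 0 86]
S = H·P̄·Hᵀ + R = [1114 204; 204 330]
K = P̄·Hᵀ·S⁻¹ = [3837/54334 7013/54334; 5115/54334 -36653/163002; -5822/27167 -14888/81501]
x' − x̄ = [-85865/54334, -860989/163002, 527138/81501] = K·y
y = (KᵀK)⁻¹·Kᵀ·(x' − x̄) = [-37, 8]
z = y + H·x̄ = [-37, 8] + [34, -10] = [-3, -2]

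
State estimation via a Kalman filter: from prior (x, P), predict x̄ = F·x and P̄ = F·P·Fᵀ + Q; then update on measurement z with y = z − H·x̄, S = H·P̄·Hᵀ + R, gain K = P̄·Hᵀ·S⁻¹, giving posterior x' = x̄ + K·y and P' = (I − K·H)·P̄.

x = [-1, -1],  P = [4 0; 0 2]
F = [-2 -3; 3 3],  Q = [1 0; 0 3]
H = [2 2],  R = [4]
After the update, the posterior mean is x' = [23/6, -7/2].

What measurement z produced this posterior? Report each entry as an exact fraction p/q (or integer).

z = [1]

x̄ = F·x = [5, -6]
P̄ = F·P·Fᵀ + Q = [35 -42; -42 57]
S = H·P̄·Hᵀ + R = [36]
K = P̄·Hᵀ·S⁻¹ = [-7/18; 5/6]
x' − x̄ = [-7/6, 5/2] = K·y
y = (KᵀK)⁻¹·Kᵀ·(x' − x̄) = [3]
z = y + H·x̄ = [3] + [-2] = [1]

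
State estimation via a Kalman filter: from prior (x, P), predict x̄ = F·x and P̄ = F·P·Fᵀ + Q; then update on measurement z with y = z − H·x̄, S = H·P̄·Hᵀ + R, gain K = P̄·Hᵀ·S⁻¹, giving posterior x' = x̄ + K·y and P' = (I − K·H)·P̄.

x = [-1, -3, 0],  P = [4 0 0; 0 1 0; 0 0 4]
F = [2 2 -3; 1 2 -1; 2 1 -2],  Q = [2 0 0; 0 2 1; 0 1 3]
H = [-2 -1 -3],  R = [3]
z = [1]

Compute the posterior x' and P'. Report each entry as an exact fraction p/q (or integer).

x' = [-454/1287, -4606/1287, 1372/1287]
P' = [3890/1287 -766/1287 -2072/1287; -766/1287 3857/1287 -656/1287; -2072/1287 -656/1287 1811/1287]

x̄ = F·x = [-8, -7, -5]
P̄ = F·P·Fᵀ + Q = [58 24 42; 24 14 19; 42 19 36]
y = z − H·x̄ = [-37]
S = H·P̄·Hᵀ + R = [1287]
K = P̄·Hᵀ·S⁻¹ = [-266/1287; -119/1287; -211/1287]
x' = x̄ + K·y = [-454/1287, -4606/1287, 1372/1287]
P' = (I − K·H)·P̄ = [3890/1287 -766/1287 -2072/1287; -766/1287 3857/1287 -656/1287; -2072/1287 -656/1287 1811/1287]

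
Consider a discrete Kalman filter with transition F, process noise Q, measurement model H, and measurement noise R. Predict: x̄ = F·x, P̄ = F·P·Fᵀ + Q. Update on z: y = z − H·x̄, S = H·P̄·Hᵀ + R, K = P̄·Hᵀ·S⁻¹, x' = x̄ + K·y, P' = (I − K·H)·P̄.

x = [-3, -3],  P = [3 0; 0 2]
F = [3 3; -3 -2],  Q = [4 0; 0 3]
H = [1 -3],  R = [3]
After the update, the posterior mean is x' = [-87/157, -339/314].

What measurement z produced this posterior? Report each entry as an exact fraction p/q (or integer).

x̄ = F·x = [-18, 15]
P̄ = F·P·Fᵀ + Q = [49 -39; -39 38]
S = H·P̄·Hᵀ + R = [628]
K = P̄·Hᵀ·S⁻¹ = [83/314; -153/628]
x' − x̄ = [2739/157, -5049/314] = K·y
y = (KᵀK)⁻¹·Kᵀ·(x' − x̄) = [66]
z = y + H·x̄ = [66] + [-63] = [3]

z = [3]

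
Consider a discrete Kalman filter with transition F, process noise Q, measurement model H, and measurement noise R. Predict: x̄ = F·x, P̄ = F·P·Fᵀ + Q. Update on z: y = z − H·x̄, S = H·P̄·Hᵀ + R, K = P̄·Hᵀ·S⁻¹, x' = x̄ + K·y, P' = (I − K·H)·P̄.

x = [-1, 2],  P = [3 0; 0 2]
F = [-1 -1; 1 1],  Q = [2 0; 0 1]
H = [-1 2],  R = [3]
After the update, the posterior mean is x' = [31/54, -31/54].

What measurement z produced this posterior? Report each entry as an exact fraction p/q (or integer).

x̄ = F·x = [-1, 1]
P̄ = F·P·Fᵀ + Q = [7 -5; -5 6]
S = H·P̄·Hᵀ + R = [54]
K = P̄·Hᵀ·S⁻¹ = [-17/54; 17/54]
x' − x̄ = [85/54, -85/54] = K·y
y = (KᵀK)⁻¹·Kᵀ·(x' − x̄) = [-5]
z = y + H·x̄ = [-5] + [3] = [-2]

z = [-2]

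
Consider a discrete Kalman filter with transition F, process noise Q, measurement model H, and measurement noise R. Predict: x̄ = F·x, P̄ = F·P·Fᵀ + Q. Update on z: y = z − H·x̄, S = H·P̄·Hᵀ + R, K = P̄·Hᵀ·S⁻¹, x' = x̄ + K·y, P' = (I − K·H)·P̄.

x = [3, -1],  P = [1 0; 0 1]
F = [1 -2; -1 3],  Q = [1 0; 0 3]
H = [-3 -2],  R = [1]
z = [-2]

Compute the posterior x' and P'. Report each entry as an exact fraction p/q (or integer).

x̄ = F·x = [5, -6]
P̄ = F·P·Fᵀ + Q = [6 -7; -7 13]
y = z − H·x̄ = [1]
S = H·P̄·Hᵀ + R = [23]
K = P̄·Hᵀ·S⁻¹ = [-4/23; -5/23]
x' = x̄ + K·y = [111/23, -143/23]
P' = (I − K·H)·P̄ = [122/23 -181/23; -181/23 274/23]

x' = [111/23, -143/23]
P' = [122/23 -181/23; -181/23 274/23]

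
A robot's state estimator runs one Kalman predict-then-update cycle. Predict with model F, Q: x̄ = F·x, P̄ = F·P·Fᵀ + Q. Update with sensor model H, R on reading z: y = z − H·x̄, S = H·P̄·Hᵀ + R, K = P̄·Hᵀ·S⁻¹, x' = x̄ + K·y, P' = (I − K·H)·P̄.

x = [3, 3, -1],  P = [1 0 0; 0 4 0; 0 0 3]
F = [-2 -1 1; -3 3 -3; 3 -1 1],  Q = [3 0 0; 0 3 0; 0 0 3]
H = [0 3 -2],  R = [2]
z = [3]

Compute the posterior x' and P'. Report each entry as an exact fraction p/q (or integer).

x̄ = F·x = [-10, 3, 5]
P̄ = F·P·Fᵀ + Q = [14 -15 1; -15 75 -30; 1 -30 19]
y = z − H·x̄ = [4]
S = H·P̄·Hᵀ + R = [1113]
K = P̄·Hᵀ·S⁻¹ = [-47/1113; 95/371; -128/1113]
x' = x̄ + K·y = [-11318/1113, 1493/371, 5053/1113]
P' = (I − K·H)·P̄ = [13373/1113 -1100/371 -4903/1113; -1100/371 750/371 1030/371; -4903/1113 1030/371 4763/1113]

x' = [-11318/1113, 1493/371, 5053/1113]
P' = [13373/1113 -1100/371 -4903/1113; -1100/371 750/371 1030/371; -4903/1113 1030/371 4763/1113]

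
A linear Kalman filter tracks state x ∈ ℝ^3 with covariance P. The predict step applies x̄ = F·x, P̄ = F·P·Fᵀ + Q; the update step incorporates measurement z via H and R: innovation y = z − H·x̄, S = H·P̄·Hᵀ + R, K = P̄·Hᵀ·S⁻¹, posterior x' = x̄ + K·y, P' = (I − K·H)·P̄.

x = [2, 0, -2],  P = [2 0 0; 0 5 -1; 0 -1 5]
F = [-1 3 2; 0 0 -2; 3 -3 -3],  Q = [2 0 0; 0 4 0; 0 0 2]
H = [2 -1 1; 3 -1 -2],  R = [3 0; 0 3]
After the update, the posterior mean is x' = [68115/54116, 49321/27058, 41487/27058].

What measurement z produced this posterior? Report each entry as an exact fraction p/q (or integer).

z = [2, -1]

x̄ = F·x = [-6, 4, 12]
P̄ = F·P·Fᵀ + Q = [57 -14 -66; -14 24 24; -66 24 92]
S = H·P̄·Hᵀ + R = [91 342; 342 1880]
K = P̄·Hᵀ·S⁻¹ = [4073/27058 7643/54116; -3413/13529 -399/27058; 4633/13529 -7529/27058]
x' − x̄ = [392811/54116, -58911/27058, -283209/27058] = K·y
y = (KᵀK)⁻¹·Kᵀ·(x' − x̄) = [6, 45]
z = y + H·x̄ = [6, 45] + [-4, -46] = [2, -1]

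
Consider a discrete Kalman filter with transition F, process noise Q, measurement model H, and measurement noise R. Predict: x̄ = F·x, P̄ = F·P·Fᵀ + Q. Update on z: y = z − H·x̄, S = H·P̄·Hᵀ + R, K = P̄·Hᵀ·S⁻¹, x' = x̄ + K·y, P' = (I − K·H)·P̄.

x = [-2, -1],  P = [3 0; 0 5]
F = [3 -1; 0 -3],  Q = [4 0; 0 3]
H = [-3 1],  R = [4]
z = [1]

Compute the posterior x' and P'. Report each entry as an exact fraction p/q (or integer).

x' = [151/286, 807/286]
P' = [1647/286 4569/286; 4569/286 13719/286]

x̄ = F·x = [-5, 3]
P̄ = F·P·Fᵀ + Q = [36 15; 15 48]
y = z − H·x̄ = [-17]
S = H·P̄·Hᵀ + R = [286]
K = P̄·Hᵀ·S⁻¹ = [-93/286; 3/286]
x' = x̄ + K·y = [151/286, 807/286]
P' = (I − K·H)·P̄ = [1647/286 4569/286; 4569/286 13719/286]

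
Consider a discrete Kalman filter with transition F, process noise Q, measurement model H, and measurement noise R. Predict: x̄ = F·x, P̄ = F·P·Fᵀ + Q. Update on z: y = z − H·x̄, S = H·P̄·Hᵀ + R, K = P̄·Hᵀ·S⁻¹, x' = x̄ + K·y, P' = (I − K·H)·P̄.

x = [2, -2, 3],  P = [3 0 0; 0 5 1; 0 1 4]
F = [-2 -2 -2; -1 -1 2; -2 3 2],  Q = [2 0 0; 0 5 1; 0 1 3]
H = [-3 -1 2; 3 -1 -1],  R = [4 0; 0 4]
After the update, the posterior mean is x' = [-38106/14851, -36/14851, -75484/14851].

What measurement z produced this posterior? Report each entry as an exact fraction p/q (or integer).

x̄ = F·x = [-6, 6, -4]
P̄ = F·P·Fᵀ + Q = [58 -2 -44; -2 25 12; -44 12 88]
S = H·P̄·Hᵀ + R = [1371 -1081; -1081 939]
K = P̄·Hᵀ·S⁻¹ = [-790/14851 2570/14851; -10447/29702 -13387/29702; 3394/14851 238/14851]
x' − x̄ = [51000/14851, -89142/14851, -16080/14851] = K·y
y = (KᵀK)⁻¹·Kᵀ·(x' − x̄) = [-6, 18]
z = y + H·x̄ = [-6, 18] + [4, -20] = [-2, -2]

z = [-2, -2]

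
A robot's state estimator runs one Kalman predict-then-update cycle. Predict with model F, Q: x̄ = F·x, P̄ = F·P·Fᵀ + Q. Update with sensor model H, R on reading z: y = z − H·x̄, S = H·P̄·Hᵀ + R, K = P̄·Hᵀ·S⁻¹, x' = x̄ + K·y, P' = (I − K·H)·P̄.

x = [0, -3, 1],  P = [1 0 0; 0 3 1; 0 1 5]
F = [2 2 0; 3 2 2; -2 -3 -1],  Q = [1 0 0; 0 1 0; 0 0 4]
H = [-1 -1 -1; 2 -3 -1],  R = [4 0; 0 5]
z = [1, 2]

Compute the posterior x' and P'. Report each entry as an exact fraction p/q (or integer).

x̄ = F·x = [-6, -4, 8]
P̄ = F·P·Fᵀ + Q = [17 22 -24; 22 50 -42; -24 -42 46]
y = z − H·x̄ = [-1, 10]
S = H·P̄·Hᵀ + R = [29 40; 40 149]
K = P̄·Hᵀ·S⁻¹ = [-1915/2721 368/2721; -1910/2721 -656/2721; 1700/2721 128/2721]
x' = x̄ + K·y = [-3577/907, -5178/907, 7116/907]
P' = (I − K·H)·P̄ = [20476/2721 25964/2721 -38780/2721; 25964/2721 36766/2721 -55090/2721; -38780/2721 -55090/2721 87070/2721]

x' = [-3577/907, -5178/907, 7116/907]
P' = [20476/2721 25964/2721 -38780/2721; 25964/2721 36766/2721 -55090/2721; -38780/2721 -55090/2721 87070/2721]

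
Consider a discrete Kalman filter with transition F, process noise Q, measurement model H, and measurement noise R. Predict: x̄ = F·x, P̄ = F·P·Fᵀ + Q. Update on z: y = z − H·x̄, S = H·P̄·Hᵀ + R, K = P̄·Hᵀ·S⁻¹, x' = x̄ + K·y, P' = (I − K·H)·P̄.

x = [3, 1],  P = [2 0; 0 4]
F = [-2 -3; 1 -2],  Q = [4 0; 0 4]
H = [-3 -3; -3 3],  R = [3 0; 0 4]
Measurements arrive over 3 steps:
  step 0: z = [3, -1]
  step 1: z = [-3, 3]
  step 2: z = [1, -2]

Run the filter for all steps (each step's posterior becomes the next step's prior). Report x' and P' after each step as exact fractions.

step 0: x̄ = F·x = [-9, 1]
step 0: P̄ = F·P·Fᵀ + Q = [48 20; 20 22]
step 0: y = z − H·x̄ = [-21, -31]
step 0: S = H·P̄·Hᵀ + R = [993 234; 234 274]
step 0: K = P̄·Hᵀ·S⁻¹ = [-6040/36221 -5946/36221; -5988/36221 5907/36221]
step 0: x' = x̄ + K·y = [-14823/36221, -21148/36221]
step 0: P' = (I − K·H)·P̄ = [6984/36221 -944/36221; -944/36221 6932/36221]
step 1: x̄ = F·x = [3210/1249, 27473/36221]
step 1: P̄ = F·P·Fᵀ + Q = [7720/1249 920/1249; 920/1249 183372/36221]
step 1: y = z − H·x̄ = [253026/36221, 305514/36221]
step 1: S = H·P̄·Hᵀ + R = [4254171/36221 364572/36221; 364572/36221 3329912/36221]
step 1: K = P̄·Hᵀ·S⁻¹ = [-2631240/16142917 -2579910/16142917; -372998/2306131 732777/4612262]
step 1: x' = x̄ + K·y = [1346550/16142917, 2233924/2306131]
step 1: P' = (I − K·H)·P̄ = [3035560/16142917 -57760/2306131; -57760/2306131 430758/2306131]
step 2: x̄ = F·x = [-49605504/16142917, -29928386/16142917]
step 2: P̄ = F·P·Fᵀ + Q = [98999822/16142917 11616396/16142917; 11616396/16142917 81285732/16142917]
step 2: y = z − H·x̄ = [-222458753/16142917, -91317188/16142917]
step 2: S = H·P̄·Hᵀ + R = [1880093865/16142917 159426810/16142917; 159426810/16142917 1478046526/16142917]
step 2: K = P̄·Hᵀ·S⁻¹ = [-4632516412/28427837195 -908471823/5685567439; -4597088232/28427837195 903157596/5685567439]
step 2: x' = x̄ + K·y = [2178174728/28427837195, -14898535942/28427837195]
step 2: P' = (I − K·H)·P̄ = [5344497616/28427837195 -711981204/28427837195; -711981204/28427837195 5309069436/28427837195]

step 0: x' = [-14823/36221, -21148/36221], P' = [6984/36221 -944/36221; -944/36221 6932/36221]
step 1: x' = [1346550/16142917, 2233924/2306131], P' = [3035560/16142917 -57760/2306131; -57760/2306131 430758/2306131]
step 2: x' = [2178174728/28427837195, -14898535942/28427837195], P' = [5344497616/28427837195 -711981204/28427837195; -711981204/28427837195 5309069436/28427837195]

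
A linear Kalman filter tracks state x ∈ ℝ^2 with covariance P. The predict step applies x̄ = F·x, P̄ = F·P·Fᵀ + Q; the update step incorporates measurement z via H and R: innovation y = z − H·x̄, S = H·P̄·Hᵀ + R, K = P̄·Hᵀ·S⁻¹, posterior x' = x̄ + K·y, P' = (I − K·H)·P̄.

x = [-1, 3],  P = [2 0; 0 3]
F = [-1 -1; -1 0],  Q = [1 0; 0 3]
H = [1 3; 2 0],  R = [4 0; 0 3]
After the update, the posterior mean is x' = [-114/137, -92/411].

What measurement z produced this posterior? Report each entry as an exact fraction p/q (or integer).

z = [-2, -1]

x̄ = F·x = [-2, 1]
P̄ = F·P·Fᵀ + Q = [6 2; 2 5]
S = H·P̄·Hᵀ + R = [67 24; 24 27]
K = P̄·Hᵀ·S⁻¹ = [4/137 172/411; 121/411 -140/1233]
x' − x̄ = [160/137, -503/411] = K·y
y = (KᵀK)⁻¹·Kᵀ·(x' − x̄) = [-3, 3]
z = y + H·x̄ = [-3, 3] + [1, -4] = [-2, -1]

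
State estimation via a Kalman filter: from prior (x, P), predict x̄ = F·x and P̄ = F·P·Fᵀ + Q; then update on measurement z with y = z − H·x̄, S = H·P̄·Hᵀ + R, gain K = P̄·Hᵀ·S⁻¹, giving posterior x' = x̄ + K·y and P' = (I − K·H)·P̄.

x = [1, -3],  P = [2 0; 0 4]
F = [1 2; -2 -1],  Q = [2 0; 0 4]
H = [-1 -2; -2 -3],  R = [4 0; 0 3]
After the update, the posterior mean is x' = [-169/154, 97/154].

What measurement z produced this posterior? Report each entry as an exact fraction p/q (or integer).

z = [2, -1]

x̄ = F·x = [-5, 1]
P̄ = F·P·Fᵀ + Q = [20 -12; -12 16]
S = H·P̄·Hᵀ + R = [40 52; 52 83]
K = P̄·Hᵀ·S⁻¹ = [135/154 -46/77; -103/154 10/77]
x' − x̄ = [601/154, -57/154] = K·y
y = (KᵀK)⁻¹·Kᵀ·(x' − x̄) = [-1, -8]
z = y + H·x̄ = [-1, -8] + [3, 7] = [2, -1]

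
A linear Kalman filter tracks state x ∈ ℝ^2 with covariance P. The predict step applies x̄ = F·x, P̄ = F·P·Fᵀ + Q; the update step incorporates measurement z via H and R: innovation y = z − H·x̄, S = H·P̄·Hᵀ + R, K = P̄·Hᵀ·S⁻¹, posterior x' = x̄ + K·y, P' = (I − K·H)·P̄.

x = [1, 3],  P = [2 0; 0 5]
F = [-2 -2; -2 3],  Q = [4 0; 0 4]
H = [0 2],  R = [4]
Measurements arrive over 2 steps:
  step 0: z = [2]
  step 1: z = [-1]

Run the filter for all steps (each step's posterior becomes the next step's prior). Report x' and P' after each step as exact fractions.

step 0: x̄ = F·x = [-8, 7]
step 0: P̄ = F·P·Fᵀ + Q = [32 -22; -22 57]
step 0: y = z − H·x̄ = [-12]
step 0: S = H·P̄·Hᵀ + R = [232]
step 0: K = P̄·Hᵀ·S⁻¹ = [-11/58; 57/116]
step 0: x' = x̄ + K·y = [-166/29, 32/29]
step 0: P' = (I − K·H)·P̄ = [686/29 -11/29; -11/29 57/58]
step 1: x̄ = F·x = [268/29, 428/29]
step 1: P̄ = F·P·Fᵀ + Q = [2886/29 2595/29; 2595/29 6497/58]
step 1: y = z − H·x̄ = [-885/29]
step 1: S = H·P̄·Hᵀ + R = [13110/29]
step 1: K = P̄·Hᵀ·S⁻¹ = [173/437; 6497/13110]
step 1: x' = x̄ + K·y = [-1241/437, -319/874]
step 1: P' = (I − K·H)·P̄ = [12528/437 346/437; 346/437 6497/6555]

step 0: x' = [-166/29, 32/29], P' = [686/29 -11/29; -11/29 57/58]
step 1: x' = [-1241/437, -319/874], P' = [12528/437 346/437; 346/437 6497/6555]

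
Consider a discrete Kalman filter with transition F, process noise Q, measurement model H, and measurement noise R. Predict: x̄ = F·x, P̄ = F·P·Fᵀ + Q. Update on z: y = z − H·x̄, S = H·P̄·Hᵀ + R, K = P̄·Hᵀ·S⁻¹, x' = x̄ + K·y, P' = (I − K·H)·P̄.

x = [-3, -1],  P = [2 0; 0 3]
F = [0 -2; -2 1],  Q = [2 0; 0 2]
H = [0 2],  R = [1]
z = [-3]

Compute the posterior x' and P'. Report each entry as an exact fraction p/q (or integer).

x' = [262/53, -73/53]
P' = [598/53 -6/53; -6/53 13/53]

x̄ = F·x = [2, 5]
P̄ = F·P·Fᵀ + Q = [14 -6; -6 13]
y = z − H·x̄ = [-13]
S = H·P̄·Hᵀ + R = [53]
K = P̄·Hᵀ·S⁻¹ = [-12/53; 26/53]
x' = x̄ + K·y = [262/53, -73/53]
P' = (I − K·H)·P̄ = [598/53 -6/53; -6/53 13/53]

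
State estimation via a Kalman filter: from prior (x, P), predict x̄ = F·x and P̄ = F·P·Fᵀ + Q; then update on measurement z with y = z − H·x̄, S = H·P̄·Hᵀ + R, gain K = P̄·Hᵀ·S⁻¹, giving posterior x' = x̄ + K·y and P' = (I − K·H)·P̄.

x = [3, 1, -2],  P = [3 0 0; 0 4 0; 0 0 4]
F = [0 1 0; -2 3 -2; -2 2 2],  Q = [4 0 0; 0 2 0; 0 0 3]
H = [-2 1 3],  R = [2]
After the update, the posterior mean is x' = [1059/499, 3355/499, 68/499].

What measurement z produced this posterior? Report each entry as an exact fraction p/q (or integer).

x̄ = F·x = [1, 1, -8]
P̄ = F·P·Fᵀ + Q = [8 12 8; 12 66 20; 8 20 47]
S = H·P̄·Hᵀ + R = [499]
K = P̄·Hᵀ·S⁻¹ = [20/499; 102/499; 145/499]
x' − x̄ = [560/499, 2856/499, 4060/499] = K·y
y = (KᵀK)⁻¹·Kᵀ·(x' − x̄) = [28]
z = y + H·x̄ = [28] + [-25] = [3]

z = [3]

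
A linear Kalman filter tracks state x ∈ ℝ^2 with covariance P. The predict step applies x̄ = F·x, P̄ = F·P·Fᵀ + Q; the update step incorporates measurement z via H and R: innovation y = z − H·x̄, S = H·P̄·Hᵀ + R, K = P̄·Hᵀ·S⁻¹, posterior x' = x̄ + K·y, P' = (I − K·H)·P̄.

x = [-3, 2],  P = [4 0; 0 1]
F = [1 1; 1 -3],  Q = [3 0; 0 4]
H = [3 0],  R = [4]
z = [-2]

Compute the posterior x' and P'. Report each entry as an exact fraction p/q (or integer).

x' = [-13/19, -681/76]
P' = [8/19 1/19; 1/19 1283/76]

x̄ = F·x = [-1, -9]
P̄ = F·P·Fᵀ + Q = [8 1; 1 17]
y = z − H·x̄ = [1]
S = H·P̄·Hᵀ + R = [76]
K = P̄·Hᵀ·S⁻¹ = [6/19; 3/76]
x' = x̄ + K·y = [-13/19, -681/76]
P' = (I − K·H)·P̄ = [8/19 1/19; 1/19 1283/76]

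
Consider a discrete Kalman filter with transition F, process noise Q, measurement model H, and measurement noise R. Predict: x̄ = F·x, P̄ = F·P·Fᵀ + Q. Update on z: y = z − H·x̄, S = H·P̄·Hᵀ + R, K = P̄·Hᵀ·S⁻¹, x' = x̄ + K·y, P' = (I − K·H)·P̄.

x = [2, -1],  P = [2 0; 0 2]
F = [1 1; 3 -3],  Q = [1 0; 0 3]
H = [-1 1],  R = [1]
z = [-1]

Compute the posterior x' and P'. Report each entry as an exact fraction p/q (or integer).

x̄ = F·x = [1, 9]
P̄ = F·P·Fᵀ + Q = [5 0; 0 39]
y = z − H·x̄ = [-9]
S = H·P̄·Hᵀ + R = [45]
K = P̄·Hᵀ·S⁻¹ = [-1/9; 13/15]
x' = x̄ + K·y = [2, 6/5]
P' = (I − K·H)·P̄ = [40/9 13/3; 13/3 26/5]

x' = [2, 6/5]
P' = [40/9 13/3; 13/3 26/5]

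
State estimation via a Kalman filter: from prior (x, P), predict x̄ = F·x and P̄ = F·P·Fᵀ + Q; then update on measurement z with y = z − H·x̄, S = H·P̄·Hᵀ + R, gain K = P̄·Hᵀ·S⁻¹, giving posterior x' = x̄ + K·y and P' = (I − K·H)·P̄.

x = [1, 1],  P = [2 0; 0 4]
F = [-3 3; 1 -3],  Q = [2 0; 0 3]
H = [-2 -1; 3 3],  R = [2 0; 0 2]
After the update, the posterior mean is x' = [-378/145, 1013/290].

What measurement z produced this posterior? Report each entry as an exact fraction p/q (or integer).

z = [2, 3]

x̄ = F·x = [0, -2]
P̄ = F·P·Fᵀ + Q = [56 -42; -42 41]
S = H·P̄·Hᵀ + R = [99 -81; -81 119]
K = P̄·Hᵀ·S⁻¹ = [-1232/1305 -42/145; 2437/2610 177/290]
x' − x̄ = [-378/145, 1593/290] = K·y
y = (KᵀK)⁻¹·Kᵀ·(x' − x̄) = [0, 9]
z = y + H·x̄ = [0, 9] + [2, -6] = [2, 3]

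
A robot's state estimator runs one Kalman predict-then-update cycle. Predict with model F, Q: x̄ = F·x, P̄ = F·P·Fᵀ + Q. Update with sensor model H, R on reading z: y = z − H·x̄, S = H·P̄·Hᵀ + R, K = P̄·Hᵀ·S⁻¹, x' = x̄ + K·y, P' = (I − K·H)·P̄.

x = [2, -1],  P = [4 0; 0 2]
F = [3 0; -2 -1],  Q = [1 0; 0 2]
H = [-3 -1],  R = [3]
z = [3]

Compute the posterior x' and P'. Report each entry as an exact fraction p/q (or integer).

x̄ = F·x = [6, -3]
P̄ = F·P·Fᵀ + Q = [37 -24; -24 20]
y = z − H·x̄ = [18]
S = H·P̄·Hᵀ + R = [212]
K = P̄·Hᵀ·S⁻¹ = [-87/212; 13/53]
x' = x̄ + K·y = [-147/106, 75/53]
P' = (I − K·H)·P̄ = [275/212 -141/53; -141/53 384/53]

x' = [-147/106, 75/53]
P' = [275/212 -141/53; -141/53 384/53]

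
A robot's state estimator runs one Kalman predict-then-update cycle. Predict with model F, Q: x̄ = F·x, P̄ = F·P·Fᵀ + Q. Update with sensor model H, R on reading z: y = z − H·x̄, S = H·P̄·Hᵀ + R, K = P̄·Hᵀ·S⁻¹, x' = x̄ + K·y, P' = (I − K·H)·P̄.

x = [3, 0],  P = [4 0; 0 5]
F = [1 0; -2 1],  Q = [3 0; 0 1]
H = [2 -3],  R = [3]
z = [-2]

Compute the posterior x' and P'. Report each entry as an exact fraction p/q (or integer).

x̄ = F·x = [3, -6]
P̄ = F·P·Fᵀ + Q = [7 -8; -8 22]
y = z − H·x̄ = [-26]
S = H·P̄·Hᵀ + R = [325]
K = P̄·Hᵀ·S⁻¹ = [38/325; -82/325]
x' = x̄ + K·y = [-1/25, 14/25]
P' = (I − K·H)·P̄ = [831/325 516/325; 516/325 426/325]

x' = [-1/25, 14/25]
P' = [831/325 516/325; 516/325 426/325]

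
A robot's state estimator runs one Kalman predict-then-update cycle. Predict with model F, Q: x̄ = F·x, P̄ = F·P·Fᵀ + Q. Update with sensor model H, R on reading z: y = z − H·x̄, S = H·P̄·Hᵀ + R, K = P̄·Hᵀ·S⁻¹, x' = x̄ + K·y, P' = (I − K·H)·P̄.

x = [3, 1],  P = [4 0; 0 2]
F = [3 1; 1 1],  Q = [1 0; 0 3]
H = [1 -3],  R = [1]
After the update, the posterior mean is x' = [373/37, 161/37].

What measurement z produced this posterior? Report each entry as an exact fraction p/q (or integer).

x̄ = F·x = [10, 4]
P̄ = F·P·Fᵀ + Q = [39 14; 14 9]
S = H·P̄·Hᵀ + R = [37]
K = P̄·Hᵀ·S⁻¹ = [-3/37; -13/37]
x' − x̄ = [3/37, 13/37] = K·y
y = (KᵀK)⁻¹·Kᵀ·(x' − x̄) = [-1]
z = y + H·x̄ = [-1] + [-2] = [-3]

z = [-3]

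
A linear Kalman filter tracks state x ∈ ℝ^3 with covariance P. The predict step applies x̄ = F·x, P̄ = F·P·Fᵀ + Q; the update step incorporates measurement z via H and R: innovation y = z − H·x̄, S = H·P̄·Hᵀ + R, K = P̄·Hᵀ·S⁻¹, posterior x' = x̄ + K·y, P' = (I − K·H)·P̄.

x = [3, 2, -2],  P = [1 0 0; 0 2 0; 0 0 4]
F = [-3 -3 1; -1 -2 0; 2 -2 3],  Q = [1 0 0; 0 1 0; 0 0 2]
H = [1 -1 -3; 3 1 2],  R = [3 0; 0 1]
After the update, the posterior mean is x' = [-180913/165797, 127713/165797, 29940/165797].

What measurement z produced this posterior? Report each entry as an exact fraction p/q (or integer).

z = [-2, -2]

x̄ = F·x = [-17, -7, -4]
P̄ = F·P·Fᵀ + Q = [32 15 18; 15 10 6; 18 6 50]
S = H·P̄·Hᵀ + R = [393 -400; -400 829]
K = P̄·Hᵀ·S⁻¹ = [28127/165797 42971/165797; 16023/165797 21131/165797; -50402/165797 7680/165797]
x' − x̄ = [2637636/165797, 1288292/165797, 693128/165797] = K·y
y = (KᵀK)⁻¹·Kᵀ·(x' − x̄) = [-4, 64]
z = y + H·x̄ = [-4, 64] + [2, -66] = [-2, -2]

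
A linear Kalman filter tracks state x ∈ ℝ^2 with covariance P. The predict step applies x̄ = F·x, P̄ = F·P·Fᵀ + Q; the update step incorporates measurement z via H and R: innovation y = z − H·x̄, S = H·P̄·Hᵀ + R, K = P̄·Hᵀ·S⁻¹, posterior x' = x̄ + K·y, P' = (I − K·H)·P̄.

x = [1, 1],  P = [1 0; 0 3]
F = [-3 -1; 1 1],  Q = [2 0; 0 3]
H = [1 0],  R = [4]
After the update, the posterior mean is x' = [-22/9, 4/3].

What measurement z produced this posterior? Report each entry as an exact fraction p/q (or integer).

x̄ = F·x = [-4, 2]
P̄ = F·P·Fᵀ + Q = [14 -6; -6 7]
S = H·P̄·Hᵀ + R = [18]
K = P̄·Hᵀ·S⁻¹ = [7/9; -1/3]
x' − x̄ = [14/9, -2/3] = K·y
y = (KᵀK)⁻¹·Kᵀ·(x' − x̄) = [2]
z = y + H·x̄ = [2] + [-4] = [-2]

z = [-2]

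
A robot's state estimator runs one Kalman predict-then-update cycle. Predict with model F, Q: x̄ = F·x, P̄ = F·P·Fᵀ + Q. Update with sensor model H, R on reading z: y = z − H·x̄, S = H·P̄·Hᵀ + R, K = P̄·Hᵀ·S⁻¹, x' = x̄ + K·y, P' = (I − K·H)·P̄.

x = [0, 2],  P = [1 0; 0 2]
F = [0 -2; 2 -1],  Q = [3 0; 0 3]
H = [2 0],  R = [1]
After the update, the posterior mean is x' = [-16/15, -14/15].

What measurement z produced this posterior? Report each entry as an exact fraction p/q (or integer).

x̄ = F·x = [-4, -2]
P̄ = F·P·Fᵀ + Q = [11 4; 4 9]
S = H·P̄·Hᵀ + R = [45]
K = P̄·Hᵀ·S⁻¹ = [22/45; 8/45]
x' − x̄ = [44/15, 16/15] = K·y
y = (KᵀK)⁻¹·Kᵀ·(x' − x̄) = [6]
z = y + H·x̄ = [6] + [-8] = [-2]

z = [-2]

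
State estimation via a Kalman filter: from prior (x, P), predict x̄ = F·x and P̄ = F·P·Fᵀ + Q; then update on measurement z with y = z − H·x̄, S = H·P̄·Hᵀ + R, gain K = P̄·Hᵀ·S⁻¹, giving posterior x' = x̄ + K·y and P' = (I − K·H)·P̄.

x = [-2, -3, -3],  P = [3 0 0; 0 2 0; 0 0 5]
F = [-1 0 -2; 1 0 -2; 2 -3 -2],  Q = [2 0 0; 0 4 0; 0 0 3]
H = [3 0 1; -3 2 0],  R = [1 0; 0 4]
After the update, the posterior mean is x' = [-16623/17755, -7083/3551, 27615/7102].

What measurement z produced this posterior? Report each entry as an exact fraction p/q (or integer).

z = [1, -1]

x̄ = F·x = [8, 4, 11]
P̄ = F·P·Fᵀ + Q = [25 17 14; 17 27 26; 14 26 53]
S = H·P̄·Hᵀ + R = [363 -113; -113 133]
K = P̄·Hᵀ·S⁻¹ = [3602/17755 -2413/17755; 1058/3551 979/3551; 2753/7102 2873/7102]
x' − x̄ = [-158663/17755, -21287/3551, -50507/7102] = K·y
y = (KᵀK)⁻¹·Kᵀ·(x' − x̄) = [-34, 15]
z = y + H·x̄ = [-34, 15] + [35, -16] = [1, -1]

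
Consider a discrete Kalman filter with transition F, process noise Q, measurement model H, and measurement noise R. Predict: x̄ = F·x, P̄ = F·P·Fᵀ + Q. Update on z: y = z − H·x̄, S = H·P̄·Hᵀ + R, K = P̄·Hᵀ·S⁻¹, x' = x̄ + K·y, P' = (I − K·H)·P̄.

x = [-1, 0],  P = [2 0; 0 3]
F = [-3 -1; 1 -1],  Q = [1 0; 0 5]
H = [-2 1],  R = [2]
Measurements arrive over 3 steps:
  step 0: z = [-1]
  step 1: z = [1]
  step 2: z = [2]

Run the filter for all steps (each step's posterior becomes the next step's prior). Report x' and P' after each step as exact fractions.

step 0: x' = [27/56, -1/7], P' = [255/112 26/7; 26/7 54/7]
step 1: x' = [-589/4083, 3005/4083], P' = [47408/20415 14722/4083; 14722/4083 29038/4083]
step 2: x' = [-5489406/3723287, -3625078/3723287], P' = [8430905/3723287 13026434/3723287; 13026434/3723287 25747030/3723287]

step 0: x̄ = F·x = [3, -1]
step 0: P̄ = F·P·Fᵀ + Q = [22 -3; -3 10]
step 0: y = z − H·x̄ = [6]
step 0: S = H·P̄·Hᵀ + R = [112]
step 0: K = P̄·Hᵀ·S⁻¹ = [-47/112; 1/7]
step 0: x' = x̄ + K·y = [27/56, -1/7]
step 0: P' = (I − K·H)·P̄ = [255/112 26/7; 26/7 54/7]
step 1: x̄ = F·x = [-73/56, 5/8]
step 1: P̄ = F·P·Fᵀ + Q = [5767/112 133/16; 133/16 121/16]
step 1: y = z − H·x̄ = [-125/56]
step 1: S = H·P̄·Hᵀ + R = [20415/112]
step 1: K = P̄·Hᵀ·S⁻¹ = [-10603/20415; -203/4083]
step 1: x' = x̄ + K·y = [-589/4083, 3005/4083]
step 1: P' = (I − K·H)·P̄ = [47408/20415 14722/4083; 14722/4083 29038/4083]
step 2: x̄ = F·x = [-1238/4083, -1198/1361]
step 2: P̄ = F·P·Fᵀ + Q = [1033937/20415 50062/6805; 50062/6805 49151/6805]
step 2: y = z − H·x̄ = [9284/4083]
step 2: S = H·P̄·Hᵀ + R = [3723287/20415]
step 2: K = P̄·Hᵀ·S⁻¹ = [-1917688/3723287; -152919/3723287]
step 2: x' = x̄ + K·y = [-5489406/3723287, -3625078/3723287]
step 2: P' = (I − K·H)·P̄ = [8430905/3723287 13026434/3723287; 13026434/3723287 25747030/3723287]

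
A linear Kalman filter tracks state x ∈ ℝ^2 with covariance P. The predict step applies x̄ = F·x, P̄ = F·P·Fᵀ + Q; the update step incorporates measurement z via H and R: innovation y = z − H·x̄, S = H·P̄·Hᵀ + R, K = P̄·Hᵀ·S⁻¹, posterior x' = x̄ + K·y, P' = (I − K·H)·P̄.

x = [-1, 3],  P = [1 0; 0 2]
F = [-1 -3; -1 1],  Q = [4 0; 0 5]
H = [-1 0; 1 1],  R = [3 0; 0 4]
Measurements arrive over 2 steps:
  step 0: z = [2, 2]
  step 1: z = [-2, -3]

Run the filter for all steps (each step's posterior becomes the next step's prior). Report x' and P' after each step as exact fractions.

step 0: x' = [-389/163, 619/163], P' = [753/326 -537/326; -537/326 1209/326]
step 1: x' = [7780/25581, -122797/76743], P' = [21686/8527 -53522/25581; -53522/25581 347378/76743]

step 0: x̄ = F·x = [-8, 4]
step 0: P̄ = F·P·Fᵀ + Q = [23 -5; -5 8]
step 0: y = z − H·x̄ = [-6, 6]
step 0: S = H·P̄·Hᵀ + R = [26 -18; -18 25]
step 0: K = P̄·Hᵀ·S⁻¹ = [-251/326 27/163; 179/326 84/163]
step 0: x' = x̄ + K·y = [-389/163, 619/163]
step 0: P' = (I − K·H)·P̄ = [753/326 -537/326; -537/326 1209/326]
step 1: x̄ = F·x = [-1468/163, 1008/163]
step 1: P̄ = F·P·Fᵀ + Q = [4858/163 -1974/163; -1974/163 2333/163]
step 1: y = z − H·x̄ = [-1794/163, -29/163]
step 1: S = H·P̄·Hᵀ + R = [5347/163 -2884/163; -2884/163 3895/163]
step 1: K = P̄·Hᵀ·S⁻¹ = [-21686/25581 2884/25581; 53522/76743 46703/76743]
step 1: x' = x̄ + K·y = [7780/25581, -122797/76743]
step 1: P' = (I − K·H)·P̄ = [21686/8527 -53522/25581; -53522/25581 347378/76743]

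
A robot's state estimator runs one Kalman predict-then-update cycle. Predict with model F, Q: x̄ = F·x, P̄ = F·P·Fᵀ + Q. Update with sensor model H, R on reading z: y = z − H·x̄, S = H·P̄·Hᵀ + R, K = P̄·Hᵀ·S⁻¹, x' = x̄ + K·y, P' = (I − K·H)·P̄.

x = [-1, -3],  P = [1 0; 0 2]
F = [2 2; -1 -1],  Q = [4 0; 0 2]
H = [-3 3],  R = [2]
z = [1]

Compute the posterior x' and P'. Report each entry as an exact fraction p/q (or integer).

x' = [-82/299, 41/299]
P' = [428/299 384/299; 384/299 406/299]

x̄ = F·x = [-8, 4]
P̄ = F·P·Fᵀ + Q = [16 -6; -6 5]
y = z − H·x̄ = [-35]
S = H·P̄·Hᵀ + R = [299]
K = P̄·Hᵀ·S⁻¹ = [-66/299; 33/299]
x' = x̄ + K·y = [-82/299, 41/299]
P' = (I − K·H)·P̄ = [428/299 384/299; 384/299 406/299]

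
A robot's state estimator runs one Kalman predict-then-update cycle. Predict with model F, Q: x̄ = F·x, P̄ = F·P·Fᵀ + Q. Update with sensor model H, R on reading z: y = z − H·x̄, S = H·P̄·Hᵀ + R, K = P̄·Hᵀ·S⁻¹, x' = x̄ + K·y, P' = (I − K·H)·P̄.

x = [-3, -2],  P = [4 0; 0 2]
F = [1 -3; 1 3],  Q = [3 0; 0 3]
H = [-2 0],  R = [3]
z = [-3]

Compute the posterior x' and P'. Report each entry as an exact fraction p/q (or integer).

x̄ = F·x = [3, -9]
P̄ = F·P·Fᵀ + Q = [25 -14; -14 25]
y = z − H·x̄ = [3]
S = H·P̄·Hᵀ + R = [103]
K = P̄·Hᵀ·S⁻¹ = [-50/103; 28/103]
x' = x̄ + K·y = [159/103, -843/103]
P' = (I − K·H)·P̄ = [75/103 -42/103; -42/103 1791/103]

x' = [159/103, -843/103]
P' = [75/103 -42/103; -42/103 1791/103]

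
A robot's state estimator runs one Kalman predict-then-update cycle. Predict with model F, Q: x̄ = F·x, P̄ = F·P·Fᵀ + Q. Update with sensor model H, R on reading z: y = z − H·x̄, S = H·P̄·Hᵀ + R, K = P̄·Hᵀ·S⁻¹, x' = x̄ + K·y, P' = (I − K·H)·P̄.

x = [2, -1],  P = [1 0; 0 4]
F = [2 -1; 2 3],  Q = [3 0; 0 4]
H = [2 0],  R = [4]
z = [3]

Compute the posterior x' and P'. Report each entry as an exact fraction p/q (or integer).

x' = [43/24, 10/3]
P' = [11/12 -2/3; -2/3 116/3]

x̄ = F·x = [5, 1]
P̄ = F·P·Fᵀ + Q = [11 -8; -8 44]
y = z − H·x̄ = [-7]
S = H·P̄·Hᵀ + R = [48]
K = P̄·Hᵀ·S⁻¹ = [11/24; -1/3]
x' = x̄ + K·y = [43/24, 10/3]
P' = (I − K·H)·P̄ = [11/12 -2/3; -2/3 116/3]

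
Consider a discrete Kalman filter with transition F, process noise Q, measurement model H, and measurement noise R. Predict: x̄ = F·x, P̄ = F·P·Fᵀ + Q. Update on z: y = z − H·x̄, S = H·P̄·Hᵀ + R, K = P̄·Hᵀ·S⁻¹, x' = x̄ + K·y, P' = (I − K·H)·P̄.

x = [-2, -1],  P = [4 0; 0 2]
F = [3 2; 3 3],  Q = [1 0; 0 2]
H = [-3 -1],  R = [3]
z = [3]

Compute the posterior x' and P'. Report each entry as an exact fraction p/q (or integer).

x' = [-263/376, -48/47]
P' = [351/752 -63/94; -63/94 132/47]

x̄ = F·x = [-8, -9]
P̄ = F·P·Fᵀ + Q = [45 48; 48 56]
y = z − H·x̄ = [-30]
S = H·P̄·Hᵀ + R = [752]
K = P̄·Hᵀ·S⁻¹ = [-183/752; -25/94]
x' = x̄ + K·y = [-263/376, -48/47]
P' = (I − K·H)·P̄ = [351/752 -63/94; -63/94 132/47]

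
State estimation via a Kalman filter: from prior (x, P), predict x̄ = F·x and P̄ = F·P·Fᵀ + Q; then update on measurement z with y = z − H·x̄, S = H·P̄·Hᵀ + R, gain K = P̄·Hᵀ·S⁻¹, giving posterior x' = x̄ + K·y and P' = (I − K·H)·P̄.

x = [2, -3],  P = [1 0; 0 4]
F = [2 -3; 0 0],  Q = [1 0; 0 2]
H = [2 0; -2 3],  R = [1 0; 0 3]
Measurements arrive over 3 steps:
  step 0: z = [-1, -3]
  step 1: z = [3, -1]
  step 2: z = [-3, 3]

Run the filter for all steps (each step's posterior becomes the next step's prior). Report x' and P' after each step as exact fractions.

step 0: x̄ = F·x = [13, 0]
step 0: P̄ = F·P·Fᵀ + Q = [41 0; 0 2]
step 0: y = z − H·x̄ = [-27, 23]
step 0: S = H·P̄·Hᵀ + R = [165 -164; -164 185]
step 0: K = P̄·Hᵀ·S⁻¹ = [1722/3629 -82/3629; 984/3629 990/3629]
step 0: x' = x̄ + K·y = [-1203/3629, -3798/3629]
step 0: P' = (I − K·H)·P̄ = [861/3629 492/3629; 492/3629 1318/3629]
step 1: x̄ = F·x = [8988/3629, 0]
step 1: P̄ = F·P·Fᵀ + Q = [13031/3629 0; 0 2]
step 1: y = z − H·x̄ = [-7089/3629, 14347/3629]
step 1: S = H·P̄·Hᵀ + R = [55753/3629 -52124/3629; -52124/3629 128333/3629]
step 1: K = P̄·Hᵀ·S⁻¹ = [547302/1222937 -26062/1222937; 312744/1222937 334518/1222937]
step 1: x' = x̄ + K·y = [1856716/1222937, 711570/1222937]
step 1: P' = (I − K·H)·P̄ = [273651/1222937 156372/1222937; 156372/1222937 438766/1222937]
step 2: x̄ = F·x = [1578722/1222937, 0]
step 2: P̄ = F·P·Fᵀ + Q = [4389971/1222937 0; 0 2]
step 2: y = z − H·x̄ = [-6826255/1222937, 6826255/1222937]
step 2: S = H·P̄·Hᵀ + R = [18782821/1222937 -17559884/1222937; -17559884/1222937 43241561/1222937]
step 2: K = P̄·Hᵀ·S⁻¹ = [184378782/411999125 -8779942/411999125; 105359304/411999125 112696926/411999125]
step 2: x' = x̄ + K·y = [-109264602/82399825, 8191506/82399825]
step 2: P' = (I − K·H)·P̄ = [92189391/411999125 52679652/411999125; 52679652/411999125 147816694/411999125]

step 0: x' = [-1203/3629, -3798/3629], P' = [861/3629 492/3629; 492/3629 1318/3629]
step 1: x' = [1856716/1222937, 711570/1222937], P' = [273651/1222937 156372/1222937; 156372/1222937 438766/1222937]
step 2: x' = [-109264602/82399825, 8191506/82399825], P' = [92189391/411999125 52679652/411999125; 52679652/411999125 147816694/411999125]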